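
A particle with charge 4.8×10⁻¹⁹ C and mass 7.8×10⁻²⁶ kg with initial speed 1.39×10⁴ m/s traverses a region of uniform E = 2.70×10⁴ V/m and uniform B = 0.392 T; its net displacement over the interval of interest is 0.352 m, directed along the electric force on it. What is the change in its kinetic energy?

ΔKE ≈ 4.56×10⁻¹⁵ J

The magnetic force is always ⟂ v and does no work; only the electric force changes KE.
ΔKE = F_E · d = |q|E d = (4.8×10⁻¹⁹)(2.70×10⁴)(0.352) ≈ 4.56×10⁻¹⁵ J.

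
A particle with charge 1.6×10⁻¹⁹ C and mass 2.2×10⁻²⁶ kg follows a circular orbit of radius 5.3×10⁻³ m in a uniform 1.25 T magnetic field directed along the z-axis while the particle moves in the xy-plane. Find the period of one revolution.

The cyclotron period depends only on m, q, B: T = 2πm/(|q|B).
T = 2π(2.2×10⁻²⁶)/((1.6×10⁻¹⁹)(1.25)) ≈ 6.91×10⁻⁷ s.

T ≈ 6.91×10⁻⁷ s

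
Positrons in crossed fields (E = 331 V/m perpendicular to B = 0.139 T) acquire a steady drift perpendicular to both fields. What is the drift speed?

The steady drift has the magnetic force balancing the electric force, so v_d = E/B.
v_d = 331/0.139 = 2380 m/s.

v_d ≈ 2380 m/s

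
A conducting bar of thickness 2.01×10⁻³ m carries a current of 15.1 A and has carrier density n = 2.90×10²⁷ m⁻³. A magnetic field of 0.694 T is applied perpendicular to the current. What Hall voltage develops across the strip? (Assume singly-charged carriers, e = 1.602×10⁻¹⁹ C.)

V_H = IB/(n e t).
V_H = (15.1)(0.694)/((2.90×10²⁷)(1.602×10⁻¹⁹)(2.01×10⁻³)) ≈ 1.12×10⁻⁵ V.

V_H ≈ 1.12×10⁻⁵ V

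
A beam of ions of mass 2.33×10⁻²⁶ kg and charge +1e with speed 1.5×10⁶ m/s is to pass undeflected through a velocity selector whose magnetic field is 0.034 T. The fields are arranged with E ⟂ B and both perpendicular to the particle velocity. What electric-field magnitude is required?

For straight-line motion qE = qvB, so E = vB.
E = 1.5×10⁶ × 0.034 = 5.1×10⁴ V/m.

E = 5.1×10⁴ V/m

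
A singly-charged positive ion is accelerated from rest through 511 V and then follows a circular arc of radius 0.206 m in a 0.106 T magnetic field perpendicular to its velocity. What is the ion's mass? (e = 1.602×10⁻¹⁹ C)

m ≈ 7.47×10⁻²⁶ kg

Combine |q|V = ½mv² and r = mv/(|q|B): eliminate v to get m = qB²r²/(2V).
m = (1.602×10⁻¹⁹)(0.106)²(0.206)²/(2·511) ≈ 7.47×10⁻²⁶ kg.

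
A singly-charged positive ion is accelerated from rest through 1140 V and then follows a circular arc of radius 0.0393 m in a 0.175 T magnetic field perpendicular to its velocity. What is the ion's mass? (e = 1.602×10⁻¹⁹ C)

m ≈ 3.32×10⁻²⁷ kg

Combine |q|V = ½mv² and r = mv/(|q|B): eliminate v to get m = qB²r²/(2V).
m = (1.602×10⁻¹⁹)(0.175)²(0.0393)²/(2·1140) ≈ 3.32×10⁻²⁷ kg.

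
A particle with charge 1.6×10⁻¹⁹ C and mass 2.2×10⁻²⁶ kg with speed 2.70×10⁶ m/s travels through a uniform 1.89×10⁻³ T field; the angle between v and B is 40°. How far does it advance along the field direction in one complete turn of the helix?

v∥ = v cosθ = 2.70×10⁶·cos40° ≈ 2.068×10⁶ m/s.
T = 2πm/(|q|B) = 2π(2.2×10⁻²⁶)/((1.6×10⁻¹⁹)(1.89×10⁻³)) ≈ 4.571×10⁻⁴ s.
pitch = v∥ T = (2.068×10⁶)(4.571×10⁻⁴) ≈ 945 m.

p ≈ 945 m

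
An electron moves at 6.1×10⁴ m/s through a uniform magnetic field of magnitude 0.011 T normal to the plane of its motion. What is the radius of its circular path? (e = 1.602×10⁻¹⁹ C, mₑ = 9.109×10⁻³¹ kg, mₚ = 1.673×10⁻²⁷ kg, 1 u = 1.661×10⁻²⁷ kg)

r ≈ 3.2×10⁻⁵ m

The magnetic force provides the centripetal force: |q|vB = mv²/r.
r = mv/(|q|B) = (9.109×10⁻³¹)(6.1×10⁴)/((1.602×10⁻¹⁹)(0.011)) ≈ 3.2×10⁻⁵ m.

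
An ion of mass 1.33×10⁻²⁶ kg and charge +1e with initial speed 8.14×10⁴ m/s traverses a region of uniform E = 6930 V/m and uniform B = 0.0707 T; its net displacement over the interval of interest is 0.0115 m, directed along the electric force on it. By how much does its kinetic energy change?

ΔKE ≈ 1.28×10⁻¹⁷ J

The magnetic force is always ⟂ v and does no work; only the electric force changes KE.
ΔKE = F_E · d = |q|E d = (1.602×10⁻¹⁹)(6930)(0.0115) ≈ 1.28×10⁻¹⁷ J.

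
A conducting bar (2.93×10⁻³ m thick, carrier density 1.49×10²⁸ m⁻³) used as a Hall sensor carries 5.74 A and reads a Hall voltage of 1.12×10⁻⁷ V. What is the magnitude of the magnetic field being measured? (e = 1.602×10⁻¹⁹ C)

B ≈ 0.136 T

From V_H = IB/(n e t), B = V_H n e t / I.
B = (1.12×10⁻⁷)(1.49×10²⁸)(1.602×10⁻¹⁹)(2.93×10⁻³)/5.74 ≈ 0.136 T.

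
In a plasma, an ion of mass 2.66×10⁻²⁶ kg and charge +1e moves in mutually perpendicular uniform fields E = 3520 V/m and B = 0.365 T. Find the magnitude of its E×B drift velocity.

In crossed fields the guiding centre drifts at v_d = |E×B|/B² = E/B, independent of charge and mass.
v_d = 3520/0.365 = 9640 m/s.

v_d ≈ 9640 m/s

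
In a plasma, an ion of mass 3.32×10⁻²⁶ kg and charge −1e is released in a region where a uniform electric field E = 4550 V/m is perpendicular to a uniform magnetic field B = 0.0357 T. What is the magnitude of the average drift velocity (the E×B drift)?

v_d ≈ 1.27×10⁵ m/s

In crossed fields the guiding centre drifts at v_d = |E×B|/B² = E/B, independent of charge and mass.
v_d = 4550/0.0357 = 1.27×10⁵ m/s.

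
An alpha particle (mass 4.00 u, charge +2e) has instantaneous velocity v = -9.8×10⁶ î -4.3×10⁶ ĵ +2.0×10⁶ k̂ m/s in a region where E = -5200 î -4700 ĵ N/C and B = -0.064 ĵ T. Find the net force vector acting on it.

F ≈ (3.93×10⁻¹⁴, -1.51×10⁻¹⁵, 2.01×10⁻¹³) N

v×B = (1.28×10⁵, 0, 6.27×10⁵) N/C.
E + v×B = (1.23×10⁵, -4700, 6.27×10⁵) N/C.
F = q(E + v×B) = (3.204×10⁻¹⁹ C)·(1.23×10⁵, -4700, 6.27×10⁵) = (3.93×10⁻¹⁴, -1.51×10⁻¹⁵, 2.01×10⁻¹³) N.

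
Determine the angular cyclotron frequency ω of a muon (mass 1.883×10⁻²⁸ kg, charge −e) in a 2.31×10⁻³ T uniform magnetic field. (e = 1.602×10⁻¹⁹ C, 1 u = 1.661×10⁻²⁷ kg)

ω = |q|B/m.
ω = (1.602×10⁻¹⁹)(2.31×10⁻³)/1.883×10⁻²⁸ ≈ 1.97×10⁶ rad/s.

ω ≈ 1.97×10⁶ rad/s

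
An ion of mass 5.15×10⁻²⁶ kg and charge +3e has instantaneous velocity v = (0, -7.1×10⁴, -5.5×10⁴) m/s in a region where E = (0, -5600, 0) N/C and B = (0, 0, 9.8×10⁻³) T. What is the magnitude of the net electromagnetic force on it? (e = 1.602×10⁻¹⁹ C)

|F| ≈ 2.71×10⁻¹⁵ N

v×B = (-696, 0, 0) N/C.
E + v×B = (-696, -5600, 0) N/C.
F = q(E + v×B) = (4.806×10⁻¹⁹ C)·(-696, -5600, 0) = (-3.34×10⁻¹⁶, -2.69×10⁻¹⁵, 0) N.
|F| = 2.71×10⁻¹⁵ N.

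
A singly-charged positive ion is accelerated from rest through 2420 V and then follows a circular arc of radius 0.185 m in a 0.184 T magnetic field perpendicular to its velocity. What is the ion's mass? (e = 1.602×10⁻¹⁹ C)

Combine |q|V = ½mv² and r = mv/(|q|B): eliminate v to get m = qB²r²/(2V).
m = (1.602×10⁻¹⁹)(0.184)²(0.185)²/(2·2420) ≈ 3.84×10⁻²⁶ kg.

m ≈ 3.84×10⁻²⁶ kg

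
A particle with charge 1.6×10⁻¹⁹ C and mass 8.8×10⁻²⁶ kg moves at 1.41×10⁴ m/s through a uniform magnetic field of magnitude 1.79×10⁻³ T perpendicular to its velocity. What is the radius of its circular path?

The magnetic force provides the centripetal force: |q|vB = mv²/r.
r = mv/(|q|B) = (8.8×10⁻²⁶)(1.41×10⁴)/((1.6×10⁻¹⁹)(1.79×10⁻³)) ≈ 4.33 m.

r ≈ 4.33 m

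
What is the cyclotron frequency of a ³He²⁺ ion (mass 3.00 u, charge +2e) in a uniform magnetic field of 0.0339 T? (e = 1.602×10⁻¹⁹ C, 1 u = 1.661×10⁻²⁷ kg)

f = |q|B/(2πm).
f = (3.204×10⁻¹⁹)(0.0339)/(2π·4.983×10⁻²⁷) ≈ 3.47×10⁵ Hz.

f ≈ 3.47×10⁵ Hz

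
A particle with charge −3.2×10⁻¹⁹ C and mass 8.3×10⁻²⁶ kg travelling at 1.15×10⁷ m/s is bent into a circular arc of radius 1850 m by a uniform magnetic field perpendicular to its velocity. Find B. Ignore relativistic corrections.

B ≈ 1.61×10⁻³ T

From |q|vB = mv²/r, B = mv/(|q|r).
B = (8.3×10⁻²⁶)(1.15×10⁷)/((3.2×10⁻¹⁹)(1850)) ≈ 1.61×10⁻³ T.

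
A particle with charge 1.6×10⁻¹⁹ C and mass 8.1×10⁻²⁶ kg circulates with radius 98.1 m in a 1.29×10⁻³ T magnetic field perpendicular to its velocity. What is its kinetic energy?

v = |q|Br/m, then KE = ½mv² = (qBr)²/(2m).
v = (1.6×10⁻¹⁹)(1.29×10⁻³)(98.1)/8.1×10⁻²⁶ ≈ 2.500×10⁵ m/s.
KE = ½(8.1×10⁻²⁶)(2.500×10⁵)² ≈ 2.53×10⁻¹⁵ J = 1.58×10⁴ eV.

KE ≈ 1.58×10⁴ eV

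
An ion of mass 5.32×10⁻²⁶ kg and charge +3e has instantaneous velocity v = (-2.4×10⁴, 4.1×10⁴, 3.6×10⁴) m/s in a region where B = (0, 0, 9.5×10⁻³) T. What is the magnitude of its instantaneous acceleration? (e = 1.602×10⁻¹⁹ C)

|a| ≈ 4.08×10⁹ m/s²

v×B = (390, 228, 0) N/C.
F = q v×B = (4.806×10⁻¹⁹ C)·(390, 228, 0) = (1.87×10⁻¹⁶, 1.10×10⁻¹⁶, 0) N.
|a| = |F|/m = 2.169×10⁻¹⁶/5.32×10⁻²⁶ ≈ 4.08×10⁹ m/s².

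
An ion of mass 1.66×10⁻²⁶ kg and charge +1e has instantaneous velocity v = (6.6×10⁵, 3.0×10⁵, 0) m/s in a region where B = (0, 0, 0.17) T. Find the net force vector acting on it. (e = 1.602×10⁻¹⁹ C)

v×B = (5.10×10⁴, -1.12×10⁵, 0) N/C.
F = q v×B = (1.602×10⁻¹⁹ C)·(5.10×10⁴, -1.12×10⁵, 0) = (8.17×10⁻¹⁵, -1.80×10⁻¹⁴, 0) N.

F ≈ (8.17×10⁻¹⁵, -1.80×10⁻¹⁴, 0) N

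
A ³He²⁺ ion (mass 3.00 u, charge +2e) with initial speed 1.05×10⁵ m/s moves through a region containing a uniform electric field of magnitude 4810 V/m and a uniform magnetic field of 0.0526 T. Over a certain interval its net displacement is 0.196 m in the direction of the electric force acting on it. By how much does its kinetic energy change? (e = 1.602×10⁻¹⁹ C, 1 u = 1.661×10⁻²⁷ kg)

ΔKE ≈ 3.02×10⁻¹⁶ J

The magnetic force is always ⟂ v and does no work; only the electric force changes KE.
ΔKE = F_E · d = |q|E d = (3.204×10⁻¹⁹)(4810)(0.196) ≈ 3.02×10⁻¹⁶ J.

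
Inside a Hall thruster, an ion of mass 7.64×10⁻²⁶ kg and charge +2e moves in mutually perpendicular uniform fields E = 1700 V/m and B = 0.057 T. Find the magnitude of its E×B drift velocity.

In crossed fields the guiding centre drifts at v_d = |E×B|/B² = E/B, independent of charge and mass.
v_d = 1700/0.057 = 3.0×10⁴ m/s.

v_d ≈ 3.0×10⁴ m/s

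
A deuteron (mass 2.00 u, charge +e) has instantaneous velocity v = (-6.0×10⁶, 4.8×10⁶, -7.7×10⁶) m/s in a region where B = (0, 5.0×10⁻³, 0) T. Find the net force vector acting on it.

v×B = (3.85×10⁴, 0, -3.00×10⁴) N/C.
F = q v×B = (1.602×10⁻¹⁹ C)·(3.85×10⁴, 0, -3.00×10⁴) = (6.17×10⁻¹⁵, 0, -4.81×10⁻¹⁵) N.

F ≈ (6.17×10⁻¹⁵, 0, -4.81×10⁻¹⁵) N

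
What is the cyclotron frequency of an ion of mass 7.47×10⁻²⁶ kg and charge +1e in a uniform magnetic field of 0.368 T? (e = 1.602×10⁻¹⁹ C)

f ≈ 1.26×10⁵ Hz

f = |q|B/(2πm).
f = (1.602×10⁻¹⁹)(0.368)/(2π·7.47×10⁻²⁶) ≈ 1.26×10⁵ Hz.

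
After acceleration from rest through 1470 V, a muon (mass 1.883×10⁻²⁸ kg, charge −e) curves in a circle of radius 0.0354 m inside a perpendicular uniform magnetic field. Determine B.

B ≈ 0.0525 T

v = √(2|q|V/m) = √(2·1.602×10⁻¹⁹·1470/1.883×10⁻²⁸) ≈ 1.582×10⁶ m/s.
B = mv/(|q|r) = (1.883×10⁻²⁸)(1.582×10⁶)/((1.602×10⁻¹⁹)(0.0354)) ≈ 0.0525 T.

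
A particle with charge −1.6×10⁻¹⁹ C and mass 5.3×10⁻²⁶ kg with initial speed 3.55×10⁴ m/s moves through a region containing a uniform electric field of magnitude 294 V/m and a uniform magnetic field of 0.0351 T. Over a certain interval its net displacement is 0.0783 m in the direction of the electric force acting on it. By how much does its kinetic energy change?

ΔKE ≈ 3.68×10⁻¹⁸ J

The magnetic force is always ⟂ v and does no work; only the electric force changes KE.
ΔKE = F_E · d = |q|E d = (1.6×10⁻¹⁹)(294)(0.0783) ≈ 3.68×10⁻¹⁸ J.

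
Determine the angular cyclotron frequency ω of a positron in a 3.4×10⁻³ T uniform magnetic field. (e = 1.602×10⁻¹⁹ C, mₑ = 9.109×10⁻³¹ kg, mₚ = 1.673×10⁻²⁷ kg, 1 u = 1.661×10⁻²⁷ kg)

ω = |q|B/m.
ω = (1.602×10⁻¹⁹)(3.4×10⁻³)/9.109×10⁻³¹ ≈ 6.0×10⁸ rad/s.

ω ≈ 6.0×10⁸ rad/s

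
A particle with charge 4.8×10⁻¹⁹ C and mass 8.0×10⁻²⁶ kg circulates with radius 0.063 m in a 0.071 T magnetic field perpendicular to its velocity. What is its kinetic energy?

v = |q|Br/m, then KE = ½mv² = (qBr)²/(2m).
v = (4.8×10⁻¹⁹)(0.071)(0.063)/8.0×10⁻²⁶ ≈ 2.684×10⁴ m/s.
KE = ½(8.0×10⁻²⁶)(2.684×10⁴)² ≈ 2.9×10⁻¹⁷ J.

KE ≈ 2.9×10⁻¹⁷ J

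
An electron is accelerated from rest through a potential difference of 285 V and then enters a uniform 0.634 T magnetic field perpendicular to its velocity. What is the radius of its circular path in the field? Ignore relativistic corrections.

Acceleration: |q|V = ½mv² ⇒ v = √(2|q|V/m) = √(2·1.602×10⁻¹⁹·285/9.109×10⁻³¹) ≈ 1.001×10⁷ m/s.
In the field: r = mv/(|q|B) = (9.109×10⁻³¹)(1.001×10⁷)/((1.602×10⁻¹⁹)(0.634)) ≈ 8.98×10⁻⁵ m.

r ≈ 8.98×10⁻⁵ m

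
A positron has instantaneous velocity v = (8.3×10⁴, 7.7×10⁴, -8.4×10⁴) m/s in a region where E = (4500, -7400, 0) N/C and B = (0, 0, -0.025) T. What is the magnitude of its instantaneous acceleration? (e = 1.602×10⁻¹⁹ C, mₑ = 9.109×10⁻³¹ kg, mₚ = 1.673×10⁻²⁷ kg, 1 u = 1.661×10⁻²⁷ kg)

v×B = (-1920, 2080, 0) N/C.
E + v×B = (2580, -5320, 0) N/C.
F = q(E + v×B) = (1.602×10⁻¹⁹ C)·(2580, -5320, 0) = (4.13×10⁻¹⁶, -8.53×10⁻¹⁶, 0) N.
|a| = |F|/m = 9.476×10⁻¹⁶/9.109×10⁻³¹ ≈ 1.04×10¹⁵ m/s².

|a| ≈ 1.04×10¹⁵ m/s²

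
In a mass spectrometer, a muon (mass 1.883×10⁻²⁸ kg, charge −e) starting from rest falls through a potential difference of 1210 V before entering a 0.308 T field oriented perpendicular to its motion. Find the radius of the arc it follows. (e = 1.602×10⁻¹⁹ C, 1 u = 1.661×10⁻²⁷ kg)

r ≈ 5.48×10⁻³ m

Acceleration: |q|V = ½mv² ⇒ v = √(2|q|V/m) = √(2·1.602×10⁻¹⁹·1210/1.883×10⁻²⁸) ≈ 1.435×10⁶ m/s.
In the field: r = mv/(|q|B) = (1.883×10⁻²⁸)(1.435×10⁶)/((1.602×10⁻¹⁹)(0.308)) ≈ 5.48×10⁻³ m.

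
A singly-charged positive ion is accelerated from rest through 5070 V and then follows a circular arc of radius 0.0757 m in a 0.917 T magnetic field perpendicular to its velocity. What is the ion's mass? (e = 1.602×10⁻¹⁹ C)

m ≈ 7.61×10⁻²⁶ kg

Combine |q|V = ½mv² and r = mv/(|q|B): eliminate v to get m = qB²r²/(2V).
m = (1.602×10⁻¹⁹)(0.917)²(0.0757)²/(2·5070) ≈ 7.61×10⁻²⁶ kg.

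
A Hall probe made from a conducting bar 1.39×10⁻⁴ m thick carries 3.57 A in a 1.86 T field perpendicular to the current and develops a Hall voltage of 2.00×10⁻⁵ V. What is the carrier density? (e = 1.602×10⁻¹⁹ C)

n ≈ 1.49×10²⁸ m⁻³

From V_H = IB/(n e t), n = IB/(V_H e t).
n = (3.57)(1.86)/((2.00×10⁻⁵)(1.602×10⁻¹⁹)(1.39×10⁻⁴)) ≈ 1.49×10²⁸ m⁻³.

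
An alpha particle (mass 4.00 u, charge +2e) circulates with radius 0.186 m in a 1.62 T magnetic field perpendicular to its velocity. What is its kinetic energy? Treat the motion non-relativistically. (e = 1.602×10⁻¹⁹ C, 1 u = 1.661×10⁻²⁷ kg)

KE ≈ 4.38×10⁶ eV

v = |q|Br/m, then KE = ½mv² = (qBr)²/(2m).
v = (3.204×10⁻¹⁹)(1.62)(0.186)/6.644×10⁻²⁷ ≈ 1.453×10⁷ m/s.
KE = ½(6.644×10⁻²⁷)(1.453×10⁷)² ≈ 7.01×10⁻¹³ J = 4.38×10⁶ eV.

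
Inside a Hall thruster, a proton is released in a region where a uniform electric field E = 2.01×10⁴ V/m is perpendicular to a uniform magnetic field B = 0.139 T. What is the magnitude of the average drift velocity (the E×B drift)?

In crossed fields the guiding centre drifts at v_d = |E×B|/B² = E/B, independent of charge and mass.
v_d = 2.01×10⁴/0.139 = 1.45×10⁵ m/s.

v_d ≈ 1.45×10⁵ m/s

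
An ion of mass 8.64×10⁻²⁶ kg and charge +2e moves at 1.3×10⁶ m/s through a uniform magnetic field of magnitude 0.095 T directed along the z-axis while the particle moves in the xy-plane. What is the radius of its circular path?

r ≈ 3.7 m

The magnetic force provides the centripetal force: |q|vB = mv²/r.
r = mv/(|q|B) = (8.64×10⁻²⁶)(1.3×10⁶)/((3.204×10⁻¹⁹)(0.095)) ≈ 3.7 m.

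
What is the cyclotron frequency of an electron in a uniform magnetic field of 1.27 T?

f = |q|B/(2πm).
f = (1.602×10⁻¹⁹)(1.27)/(2π·9.109×10⁻³¹) ≈ 3.55×10¹⁰ Hz.

f ≈ 3.55×10¹⁰ Hz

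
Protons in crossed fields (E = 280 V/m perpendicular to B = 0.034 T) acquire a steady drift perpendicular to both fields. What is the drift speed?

In crossed fields the guiding centre drifts at v_d = |E×B|/B² = E/B, independent of charge and mass.
v_d = 280/0.034 = 8200 m/s.

v_d ≈ 8200 m/s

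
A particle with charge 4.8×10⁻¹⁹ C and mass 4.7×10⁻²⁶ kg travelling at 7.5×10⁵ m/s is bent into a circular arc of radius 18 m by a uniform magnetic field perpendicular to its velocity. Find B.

From |q|vB = mv²/r, B = mv/(|q|r).
B = (4.7×10⁻²⁶)(7.5×10⁵)/((4.8×10⁻¹⁹)(18)) ≈ 4.1×10⁻³ T.

B ≈ 4.1×10⁻³ T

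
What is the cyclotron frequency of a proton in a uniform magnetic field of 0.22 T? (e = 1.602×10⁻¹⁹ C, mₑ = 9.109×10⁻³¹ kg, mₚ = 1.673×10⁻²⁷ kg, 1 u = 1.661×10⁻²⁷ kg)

f ≈ 3.4×10⁶ Hz

f = |q|B/(2πm).
f = (1.602×10⁻¹⁹)(0.22)/(2π·1.673×10⁻²⁷) ≈ 3.4×10⁶ Hz.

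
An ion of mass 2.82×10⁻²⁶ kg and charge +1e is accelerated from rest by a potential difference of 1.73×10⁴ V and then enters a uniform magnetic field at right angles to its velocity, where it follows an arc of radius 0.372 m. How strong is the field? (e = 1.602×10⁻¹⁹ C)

B ≈ 0.210 T

v = √(2|q|V/m) = √(2·1.602×10⁻¹⁹·1.73×10⁴/2.82×10⁻²⁶) ≈ 4.433×10⁵ m/s.
B = mv/(|q|r) = (2.82×10⁻²⁶)(4.433×10⁵)/((1.602×10⁻¹⁹)(0.372)) ≈ 0.210 T.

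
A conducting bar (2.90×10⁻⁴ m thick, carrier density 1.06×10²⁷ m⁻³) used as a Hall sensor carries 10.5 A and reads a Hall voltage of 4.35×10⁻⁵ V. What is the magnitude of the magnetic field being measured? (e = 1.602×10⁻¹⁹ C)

From V_H = IB/(n e t), B = V_H n e t / I.
B = (4.35×10⁻⁵)(1.06×10²⁷)(1.602×10⁻¹⁹)(2.90×10⁻⁴)/10.5 ≈ 0.204 T.

B ≈ 0.204 T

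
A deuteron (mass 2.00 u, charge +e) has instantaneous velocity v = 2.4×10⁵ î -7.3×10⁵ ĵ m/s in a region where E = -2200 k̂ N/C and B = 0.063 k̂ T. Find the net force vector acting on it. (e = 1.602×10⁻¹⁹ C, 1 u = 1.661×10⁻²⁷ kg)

F ≈ (-7.37×10⁻¹⁵, -2.42×10⁻¹⁵, -3.52×10⁻¹⁶) N

v×B = (-4.60×10⁴, -1.51×10⁴, 0) N/C.
E + v×B = (-4.60×10⁴, -1.51×10⁴, -2200) N/C.
F = q(E + v×B) = (1.602×10⁻¹⁹ C)·(-4.60×10⁴, -1.51×10⁴, -2200) = (-7.37×10⁻¹⁵, -2.42×10⁻¹⁵, -3.52×10⁻¹⁶) N.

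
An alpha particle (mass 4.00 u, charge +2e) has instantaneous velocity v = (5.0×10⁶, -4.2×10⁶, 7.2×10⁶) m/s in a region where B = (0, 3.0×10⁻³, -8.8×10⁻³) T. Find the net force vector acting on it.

v×B = (1.54×10⁴, 4.40×10⁴, 1.50×10⁴) N/C.
F = q v×B = (3.204×10⁻¹⁹ C)·(1.54×10⁴, 4.40×10⁴, 1.50×10⁴) = (4.92×10⁻¹⁵, 1.41×10⁻¹⁴, 4.81×10⁻¹⁵) N.

F ≈ (4.92×10⁻¹⁵, 1.41×10⁻¹⁴, 4.81×10⁻¹⁵) N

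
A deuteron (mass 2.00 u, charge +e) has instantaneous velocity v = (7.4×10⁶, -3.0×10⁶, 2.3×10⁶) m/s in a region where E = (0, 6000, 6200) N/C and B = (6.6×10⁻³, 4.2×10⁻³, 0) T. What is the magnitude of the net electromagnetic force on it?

v×B = (-9660, 1.52×10⁴, 5.09×10⁴) N/C.
E + v×B = (-9660, 2.12×10⁴, 5.71×10⁴) N/C.
F = q(E + v×B) = (1.602×10⁻¹⁹ C)·(-9660, 2.12×10⁴, 5.71×10⁴) = (-1.55×10⁻¹⁵, 3.39×10⁻¹⁵, 9.14×10⁻¹⁵) N.
|F| = 9.88×10⁻¹⁵ N.

|F| ≈ 9.88×10⁻¹⁵ N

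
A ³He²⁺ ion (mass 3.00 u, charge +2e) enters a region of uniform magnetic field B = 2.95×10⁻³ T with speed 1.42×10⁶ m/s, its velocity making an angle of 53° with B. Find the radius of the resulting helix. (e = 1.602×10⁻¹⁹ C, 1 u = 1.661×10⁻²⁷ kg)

v⊥ = v sinθ = 1.42×10⁶·sin53° ≈ 1.134×10⁶ m/s.
r = m v⊥/(|q|B) = (4.983×10⁻²⁷)(1.134×10⁶)/((3.204×10⁻¹⁹)(2.95×10⁻³)) ≈ 5.98 m.

r ≈ 5.98 m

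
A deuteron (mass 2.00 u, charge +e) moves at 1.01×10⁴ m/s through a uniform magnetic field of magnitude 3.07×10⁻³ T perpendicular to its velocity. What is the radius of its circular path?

The magnetic force provides the centripetal force: |q|vB = mv²/r.
r = mv/(|q|B) = (3.322×10⁻²⁷)(1.01×10⁴)/((1.602×10⁻¹⁹)(3.07×10⁻³)) ≈ 0.0682 m.

r ≈ 0.0682 m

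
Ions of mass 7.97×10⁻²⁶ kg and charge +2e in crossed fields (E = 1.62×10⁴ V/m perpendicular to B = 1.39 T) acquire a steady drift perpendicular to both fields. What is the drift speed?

v_d ≈ 1.17×10⁴ m/s

The E×B drift speed is v_d = E/B.
v_d = 1.62×10⁴/1.39 = 1.17×10⁴ m/s.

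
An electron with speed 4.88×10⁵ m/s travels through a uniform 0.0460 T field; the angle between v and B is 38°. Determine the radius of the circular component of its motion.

r ≈ 3.71×10⁻⁵ m

v⊥ = v sinθ = 4.88×10⁵·sin38° ≈ 3.004×10⁵ m/s.
r = m v⊥/(|q|B) = (9.109×10⁻³¹)(3.004×10⁵)/((1.602×10⁻¹⁹)(0.0460)) ≈ 3.71×10⁻⁵ m.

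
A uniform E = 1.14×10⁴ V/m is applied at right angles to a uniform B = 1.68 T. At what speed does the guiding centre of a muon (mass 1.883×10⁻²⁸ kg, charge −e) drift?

v_d ≈ 6790 m/s

The E×B drift speed is v_d = E/B.
v_d = 1.14×10⁴/1.68 = 6790 m/s.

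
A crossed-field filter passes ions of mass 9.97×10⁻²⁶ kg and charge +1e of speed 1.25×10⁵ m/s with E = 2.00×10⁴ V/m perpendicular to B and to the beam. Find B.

Balance of forces in the selector: qE = qvB ⇒ B = E/v.
B = 2.00×10⁴/1.25×10⁵ = 0.160 T.

B = 0.160 T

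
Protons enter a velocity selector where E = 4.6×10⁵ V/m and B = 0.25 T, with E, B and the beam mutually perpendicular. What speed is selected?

Zero net Lorentz force requires |qE| = |q v×B|, i.e. E = vB.
v = E/B = 4.6×10⁵/0.25 = 1.8×10⁶ m/s.

v = 1.8×10⁶ m/s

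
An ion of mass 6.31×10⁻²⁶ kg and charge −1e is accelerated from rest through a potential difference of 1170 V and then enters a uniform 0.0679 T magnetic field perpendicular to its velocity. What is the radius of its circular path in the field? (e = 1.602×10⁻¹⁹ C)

Acceleration: |q|V = ½mv² ⇒ v = √(2|q|V/m) = √(2·1.602×10⁻¹⁹·1170/6.31×10⁻²⁶) ≈ 7.708×10⁴ m/s.
In the field: r = mv/(|q|B) = (6.31×10⁻²⁶)(7.708×10⁴)/((1.602×10⁻¹⁹)(0.0679)) ≈ 0.447 m.

r ≈ 0.447 m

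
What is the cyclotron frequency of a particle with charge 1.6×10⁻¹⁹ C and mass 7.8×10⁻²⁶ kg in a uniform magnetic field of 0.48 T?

f ≈ 1.6×10⁵ Hz

f = |q|B/(2πm).
f = (1.6×10⁻¹⁹)(0.48)/(2π·7.8×10⁻²⁶) ≈ 1.6×10⁵ Hz.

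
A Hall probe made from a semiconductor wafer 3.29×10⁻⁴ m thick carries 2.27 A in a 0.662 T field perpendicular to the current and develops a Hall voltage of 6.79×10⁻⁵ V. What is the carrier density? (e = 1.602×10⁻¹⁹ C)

n ≈ 4.20×10²⁶ m⁻³

From V_H = IB/(n e t), n = IB/(V_H e t).
n = (2.27)(0.662)/((6.79×10⁻⁵)(1.602×10⁻¹⁹)(3.29×10⁻⁴)) ≈ 4.20×10²⁶ m⁻³.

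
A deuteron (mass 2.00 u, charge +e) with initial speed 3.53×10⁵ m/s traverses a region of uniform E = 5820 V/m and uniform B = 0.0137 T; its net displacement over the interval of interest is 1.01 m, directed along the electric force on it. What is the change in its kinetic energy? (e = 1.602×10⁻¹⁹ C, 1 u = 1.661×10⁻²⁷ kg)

The magnetic force is always ⟂ v and does no work; only the electric force changes KE.
ΔKE = F_E · d = |q|E d = (1.602×10⁻¹⁹)(5820)(1.01) ≈ 9.42×10⁻¹⁶ J.

ΔKE ≈ 9.42×10⁻¹⁶ J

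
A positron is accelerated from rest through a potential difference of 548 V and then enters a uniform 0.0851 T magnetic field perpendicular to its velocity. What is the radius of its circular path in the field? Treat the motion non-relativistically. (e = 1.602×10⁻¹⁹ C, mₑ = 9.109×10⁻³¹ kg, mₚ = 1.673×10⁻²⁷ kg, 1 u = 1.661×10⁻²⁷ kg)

Acceleration: |q|V = ½mv² ⇒ v = √(2|q|V/m) = √(2·1.602×10⁻¹⁹·548/9.109×10⁻³¹) ≈ 1.388×10⁷ m/s.
In the field: r = mv/(|q|B) = (9.109×10⁻³¹)(1.388×10⁷)/((1.602×10⁻¹⁹)(0.0851)) ≈ 9.28×10⁻⁴ m.

r ≈ 9.28×10⁻⁴ m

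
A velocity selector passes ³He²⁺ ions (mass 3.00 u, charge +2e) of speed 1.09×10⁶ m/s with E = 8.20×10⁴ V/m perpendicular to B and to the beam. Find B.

Balance of forces in the selector: qE = qvB ⇒ B = E/v.
B = 8.20×10⁴/1.09×10⁶ = 0.0752 T.

B = 0.0752 T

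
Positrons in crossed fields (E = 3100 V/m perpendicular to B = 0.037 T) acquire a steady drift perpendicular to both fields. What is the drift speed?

The steady drift has the magnetic force balancing the electric force, so v_d = E/B.
v_d = 3100/0.037 = 8.4×10⁴ m/s.

v_d ≈ 8.4×10⁴ m/s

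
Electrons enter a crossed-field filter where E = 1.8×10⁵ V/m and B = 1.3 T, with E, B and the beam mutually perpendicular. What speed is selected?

For undeflected motion the electric and magnetic forces balance: qE = qvB.
v = E/B = 1.8×10⁵/1.3 = 1.4×10⁵ m/s.

v = 1.4×10⁵ m/s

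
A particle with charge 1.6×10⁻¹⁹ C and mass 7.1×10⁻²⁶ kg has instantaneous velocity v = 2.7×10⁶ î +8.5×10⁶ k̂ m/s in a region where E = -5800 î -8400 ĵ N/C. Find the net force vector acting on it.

Only an electric field acts, so F = qE = (1.6×10⁻¹⁹ C)·(-5800, -8400, 0) = (-9.28×10⁻¹⁶, -1.34×10⁻¹⁵, 0) N.

F ≈ (-9.28×10⁻¹⁶, -1.34×10⁻¹⁵, 0) N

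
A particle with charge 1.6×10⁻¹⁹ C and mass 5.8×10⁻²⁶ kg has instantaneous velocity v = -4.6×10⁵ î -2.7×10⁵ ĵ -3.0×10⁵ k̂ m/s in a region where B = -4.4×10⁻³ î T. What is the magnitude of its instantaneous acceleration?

v×B = (0, 1320, -1190) N/C.
F = q v×B = (1.6×10⁻¹⁹ C)·(0, 1320, -1190) = (0, 2.11×10⁻¹⁶, -1.90×10⁻¹⁶) N.
|a| = |F|/m = 2.841×10⁻¹⁶/5.8×10⁻²⁶ ≈ 4.90×10⁹ m/s².

|a| ≈ 4.90×10⁹ m/s²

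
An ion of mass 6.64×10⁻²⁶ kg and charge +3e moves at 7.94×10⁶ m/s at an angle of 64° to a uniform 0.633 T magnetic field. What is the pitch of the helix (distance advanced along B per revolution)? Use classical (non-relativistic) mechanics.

v∥ = v cosθ = 7.94×10⁶·cos64° ≈ 3.481×10⁶ m/s.
T = 2πm/(|q|B) = 2π(6.64×10⁻²⁶)/((4.806×10⁻¹⁹)(0.633)) ≈ 1.371×10⁻⁶ s.
pitch = v∥ T = (3.481×10⁶)(1.371×10⁻⁶) ≈ 4.77 m.

p ≈ 4.77 m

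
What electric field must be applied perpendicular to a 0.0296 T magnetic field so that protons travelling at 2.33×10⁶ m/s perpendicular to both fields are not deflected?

E = 6.90×10⁴ V/m

For straight-line motion qE = qvB, so E = vB.
E = 2.33×10⁶ × 0.0296 = 6.90×10⁴ V/m.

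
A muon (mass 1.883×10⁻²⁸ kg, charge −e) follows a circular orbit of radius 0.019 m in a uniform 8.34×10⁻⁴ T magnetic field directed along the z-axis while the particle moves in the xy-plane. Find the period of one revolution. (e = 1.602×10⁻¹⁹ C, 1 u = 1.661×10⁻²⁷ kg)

T ≈ 8.86×10⁻⁶ s

The cyclotron period depends only on m, q, B: T = 2πm/(|q|B).
T = 2π(1.883×10⁻²⁸)/((1.602×10⁻¹⁹)(8.34×10⁻⁴)) ≈ 8.86×10⁻⁶ s.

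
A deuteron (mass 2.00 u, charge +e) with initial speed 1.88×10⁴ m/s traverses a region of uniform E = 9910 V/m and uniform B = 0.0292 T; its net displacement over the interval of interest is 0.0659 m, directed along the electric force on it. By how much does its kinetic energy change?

ΔKE ≈ 1.05×10⁻¹⁶ J

The magnetic force is always ⟂ v and does no work; only the electric force changes KE.
ΔKE = F_E · d = |q|E d = (1.602×10⁻¹⁹)(9910)(0.0659) ≈ 1.05×10⁻¹⁶ J.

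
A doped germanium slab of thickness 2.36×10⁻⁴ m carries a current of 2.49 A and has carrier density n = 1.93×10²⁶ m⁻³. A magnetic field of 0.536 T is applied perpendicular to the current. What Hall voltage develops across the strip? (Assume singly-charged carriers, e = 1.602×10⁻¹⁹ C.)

V_H = IB/(n e t).
V_H = (2.49)(0.536)/((1.93×10²⁶)(1.602×10⁻¹⁹)(2.36×10⁻⁴)) ≈ 1.83×10⁻⁴ V.

V_H ≈ 1.83×10⁻⁴ V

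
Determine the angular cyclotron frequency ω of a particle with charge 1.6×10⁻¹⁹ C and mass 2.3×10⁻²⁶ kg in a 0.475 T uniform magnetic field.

ω ≈ 3.30×10⁶ rad/s

ω = |q|B/m.
ω = (1.6×10⁻¹⁹)(0.475)/2.3×10⁻²⁶ ≈ 3.30×10⁶ rad/s.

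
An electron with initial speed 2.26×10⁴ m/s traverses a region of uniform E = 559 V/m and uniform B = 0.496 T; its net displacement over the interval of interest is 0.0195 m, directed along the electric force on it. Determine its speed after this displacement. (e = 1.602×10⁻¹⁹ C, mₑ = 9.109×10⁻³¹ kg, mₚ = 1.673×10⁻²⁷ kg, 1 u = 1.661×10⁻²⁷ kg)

B does no work; ΔKE = |q|E d.
½mv_f² = ½mv₀² + |q|Ed = ½(9.109×10⁻³¹)(2.26×10⁴)² + (1.602×10⁻¹⁹)(559)(0.0195) ≈ 2.326×10⁻²² J + 1.746×10⁻¹⁸ J ≈ 1.746×10⁻¹⁸ J.
v_f = √(2·1.746×10⁻¹⁸/9.109×10⁻³¹) ≈ 1.96×10⁶ m/s.

v_f ≈ 1.96×10⁶ m/s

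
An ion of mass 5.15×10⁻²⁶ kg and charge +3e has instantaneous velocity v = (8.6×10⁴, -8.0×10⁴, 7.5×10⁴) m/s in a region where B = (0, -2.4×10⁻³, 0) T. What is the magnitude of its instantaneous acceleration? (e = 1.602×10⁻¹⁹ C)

|a| ≈ 2.56×10⁹ m/s²

v×B = (180, 0, -206) N/C.
F = q v×B = (4.806×10⁻¹⁹ C)·(180, 0, -206) = (8.65×10⁻¹⁷, 0, -9.92×10⁻¹⁷) N.
|a| = |F|/m = 1.316×10⁻¹⁶/5.15×10⁻²⁶ ≈ 2.56×10⁹ m/s².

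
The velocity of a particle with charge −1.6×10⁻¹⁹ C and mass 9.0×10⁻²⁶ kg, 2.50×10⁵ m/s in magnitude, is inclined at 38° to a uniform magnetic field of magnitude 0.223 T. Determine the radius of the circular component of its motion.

v⊥ = v sinθ = 2.50×10⁵·sin38° ≈ 1.539×10⁵ m/s.
r = m v⊥/(|q|B) = (9.0×10⁻²⁶)(1.539×10⁵)/((1.6×10⁻¹⁹)(0.223)) ≈ 0.388 m.

r ≈ 0.388 m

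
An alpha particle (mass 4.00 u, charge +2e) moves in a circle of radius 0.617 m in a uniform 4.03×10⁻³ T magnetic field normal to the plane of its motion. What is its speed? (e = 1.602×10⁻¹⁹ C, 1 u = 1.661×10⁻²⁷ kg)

From |q|vB = mv²/r, v = |q|Br/m.
v = (3.204×10⁻¹⁹)(4.03×10⁻³)(0.617)/6.644×10⁻²⁷ ≈ 1.20×10⁵ m/s.

v ≈ 1.20×10⁵ m/s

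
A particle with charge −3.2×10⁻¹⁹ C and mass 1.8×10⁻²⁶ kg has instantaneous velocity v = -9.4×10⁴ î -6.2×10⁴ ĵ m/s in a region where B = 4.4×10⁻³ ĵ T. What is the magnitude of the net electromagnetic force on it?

|F| ≈ 1.32×10⁻¹⁶ N

v×B = (0, 0, -414) N/C.
F = q v×B = (−3.2×10⁻¹⁹ C)·(0, 0, -414) = (0, 0, 1.32×10⁻¹⁶) N.
|F| = 1.32×10⁻¹⁶ N.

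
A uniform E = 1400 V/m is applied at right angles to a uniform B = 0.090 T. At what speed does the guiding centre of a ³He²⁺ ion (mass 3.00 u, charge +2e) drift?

In crossed fields the guiding centre drifts at v_d = |E×B|/B² = E/B, independent of charge and mass.
v_d = 1400/0.090 = 1.6×10⁴ m/s.

v_d ≈ 1.6×10⁴ m/s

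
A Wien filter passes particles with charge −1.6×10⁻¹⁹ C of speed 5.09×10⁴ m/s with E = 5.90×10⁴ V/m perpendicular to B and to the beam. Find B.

B = 1.16 T

Balance of forces in the selector: qE = qvB ⇒ B = E/v.
B = 5.90×10⁴/5.09×10⁴ = 1.16 T.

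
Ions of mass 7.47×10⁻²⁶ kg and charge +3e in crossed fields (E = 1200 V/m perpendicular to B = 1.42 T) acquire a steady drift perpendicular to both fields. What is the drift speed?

In crossed fields the guiding centre drifts at v_d = |E×B|/B² = E/B, independent of charge and mass.
v_d = 1200/1.42 = 845 m/s.

v_d ≈ 845 m/s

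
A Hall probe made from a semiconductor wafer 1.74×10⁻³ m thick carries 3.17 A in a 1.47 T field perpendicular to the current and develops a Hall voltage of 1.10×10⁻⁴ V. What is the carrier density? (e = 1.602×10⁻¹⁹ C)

From V_H = IB/(n e t), n = IB/(V_H e t).
n = (3.17)(1.47)/((1.10×10⁻⁴)(1.602×10⁻¹⁹)(1.74×10⁻³)) ≈ 1.52×10²⁶ m⁻³.

n ≈ 1.52×10²⁶ m⁻³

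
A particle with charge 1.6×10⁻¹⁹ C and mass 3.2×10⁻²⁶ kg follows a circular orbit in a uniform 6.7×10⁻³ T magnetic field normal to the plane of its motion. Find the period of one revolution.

The cyclotron period depends only on m, q, B: T = 2πm/(|q|B).
T = 2π(3.2×10⁻²⁶)/((1.6×10⁻¹⁹)(6.7×10⁻³)) ≈ 1.9×10⁻⁴ s.

T ≈ 1.9×10⁻⁴ s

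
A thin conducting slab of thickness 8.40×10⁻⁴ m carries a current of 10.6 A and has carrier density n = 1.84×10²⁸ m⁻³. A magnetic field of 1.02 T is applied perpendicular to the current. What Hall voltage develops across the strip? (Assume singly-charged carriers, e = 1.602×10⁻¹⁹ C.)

V_H = IB/(n e t).
V_H = (10.6)(1.02)/((1.84×10²⁸)(1.602×10⁻¹⁹)(8.40×10⁻⁴)) ≈ 4.37×10⁻⁶ V.

V_H ≈ 4.37×10⁻⁶ V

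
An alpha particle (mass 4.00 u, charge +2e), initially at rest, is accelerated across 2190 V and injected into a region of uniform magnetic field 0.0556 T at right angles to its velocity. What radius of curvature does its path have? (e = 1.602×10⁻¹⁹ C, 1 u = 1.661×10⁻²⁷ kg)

Acceleration: |q|V = ½mv² ⇒ v = √(2|q|V/m) = √(2·3.204×10⁻¹⁹·2190/6.644×10⁻²⁷) ≈ 4.596×10⁵ m/s.
In the field: r = mv/(|q|B) = (6.644×10⁻²⁷)(4.596×10⁵)/((3.204×10⁻¹⁹)(0.0556)) ≈ 0.171 m.

r ≈ 0.171 m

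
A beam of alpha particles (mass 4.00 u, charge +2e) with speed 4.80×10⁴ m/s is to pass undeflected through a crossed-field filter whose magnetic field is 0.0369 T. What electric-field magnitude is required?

For straight-line motion qE = qvB, so E = vB.
E = 4.80×10⁴ × 0.0369 = 1770 V/m.

E = 1770 V/m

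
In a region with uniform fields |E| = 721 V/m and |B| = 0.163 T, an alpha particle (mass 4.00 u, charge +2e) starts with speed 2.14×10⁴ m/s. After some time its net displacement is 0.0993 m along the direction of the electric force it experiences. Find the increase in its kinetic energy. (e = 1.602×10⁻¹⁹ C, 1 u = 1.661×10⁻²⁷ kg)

The magnetic force is always ⟂ v and does no work; only the electric force changes KE.
ΔKE = F_E · d = |q|E d = (3.204×10⁻¹⁹)(721)(0.0993) ≈ 2.29×10⁻¹⁷ J.

ΔKE ≈ 2.29×10⁻¹⁷ J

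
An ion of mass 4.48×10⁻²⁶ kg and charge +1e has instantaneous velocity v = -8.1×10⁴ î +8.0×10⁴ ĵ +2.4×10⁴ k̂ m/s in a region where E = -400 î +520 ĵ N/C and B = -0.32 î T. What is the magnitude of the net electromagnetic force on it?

|F| ≈ 4.26×10⁻¹⁵ N

v×B = (0, -7680, 2.56×10⁴) N/C.
E + v×B = (-400, -7160, 2.56×10⁴) N/C.
F = q(E + v×B) = (1.602×10⁻¹⁹ C)·(-400, -7160, 2.56×10⁴) = (-6.41×10⁻¹⁷, -1.15×10⁻¹⁵, 4.10×10⁻¹⁵) N.
|F| = 4.26×10⁻¹⁵ N.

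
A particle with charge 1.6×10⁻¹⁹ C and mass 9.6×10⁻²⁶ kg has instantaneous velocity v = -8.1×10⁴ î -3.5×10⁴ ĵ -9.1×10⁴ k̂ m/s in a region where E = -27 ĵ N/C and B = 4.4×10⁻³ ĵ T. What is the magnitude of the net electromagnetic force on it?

|F| ≈ 8.59×10⁻¹⁷ N

v×B = (400, 0, -356) N/C.
E + v×B = (400, -27.0, -356) N/C.
F = q(E + v×B) = (1.6×10⁻¹⁹ C)·(400, -27.0, -356) = (6.41×10⁻¹⁷, -4.32×10⁻¹⁸, -5.70×10⁻¹⁷) N.
|F| = 8.59×10⁻¹⁷ N.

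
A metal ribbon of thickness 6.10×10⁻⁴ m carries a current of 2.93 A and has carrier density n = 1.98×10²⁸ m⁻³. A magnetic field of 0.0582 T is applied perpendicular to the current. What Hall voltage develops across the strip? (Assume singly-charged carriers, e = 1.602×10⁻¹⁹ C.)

V_H = IB/(n e t).
V_H = (2.93)(0.0582)/((1.98×10²⁸)(1.602×10⁻¹⁹)(6.10×10⁻⁴)) ≈ 8.81×10⁻⁸ V.

V_H ≈ 8.81×10⁻⁸ V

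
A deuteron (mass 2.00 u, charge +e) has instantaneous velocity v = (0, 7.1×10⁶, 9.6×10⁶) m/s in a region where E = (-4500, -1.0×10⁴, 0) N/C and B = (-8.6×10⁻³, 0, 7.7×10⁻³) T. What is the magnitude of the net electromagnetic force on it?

|F| ≈ 1.95×10⁻¹⁴ N

v×B = (5.47×10⁴, -8.26×10⁴, 6.11×10⁴) N/C.
E + v×B = (5.02×10⁴, -9.26×10⁴, 6.11×10⁴) N/C.
F = q(E + v×B) = (1.602×10⁻¹⁹ C)·(5.02×10⁴, -9.26×10⁴, 6.11×10⁴) = (8.04×10⁻¹⁵, -1.48×10⁻¹⁴, 9.78×10⁻¹⁵) N.
|F| = 1.95×10⁻¹⁴ N.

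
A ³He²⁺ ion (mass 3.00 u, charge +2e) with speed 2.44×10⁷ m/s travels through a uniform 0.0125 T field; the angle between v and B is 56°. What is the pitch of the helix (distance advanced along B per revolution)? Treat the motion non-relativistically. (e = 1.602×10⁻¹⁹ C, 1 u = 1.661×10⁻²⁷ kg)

p ≈ 107 m

v∥ = v cosθ = 2.44×10⁷·cos56° ≈ 1.364×10⁷ m/s.
T = 2πm/(|q|B) = 2π(4.983×10⁻²⁷)/((3.204×10⁻¹⁹)(0.0125)) ≈ 7.818×10⁻⁶ s.
pitch = v∥ T = (1.364×10⁷)(7.818×10⁻⁶) ≈ 107 m.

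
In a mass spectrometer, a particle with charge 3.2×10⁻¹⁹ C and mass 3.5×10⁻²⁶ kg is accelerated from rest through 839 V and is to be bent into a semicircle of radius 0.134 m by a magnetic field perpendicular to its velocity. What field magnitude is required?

B ≈ 0.101 T

v = √(2|q|V/m) = √(2·3.2×10⁻¹⁹·839/3.5×10⁻²⁶) ≈ 1.239×10⁵ m/s.
B = mv/(|q|r) = (3.5×10⁻²⁶)(1.239×10⁵)/((3.2×10⁻¹⁹)(0.134)) ≈ 0.101 T.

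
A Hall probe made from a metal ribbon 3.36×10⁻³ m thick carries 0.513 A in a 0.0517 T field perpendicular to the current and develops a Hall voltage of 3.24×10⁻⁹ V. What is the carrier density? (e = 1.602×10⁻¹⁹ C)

From V_H = IB/(n e t), n = IB/(V_H e t).
n = (0.513)(0.0517)/((3.24×10⁻⁹)(1.602×10⁻¹⁹)(3.36×10⁻³)) ≈ 1.52×10²⁸ m⁻³.

n ≈ 1.52×10²⁸ m⁻³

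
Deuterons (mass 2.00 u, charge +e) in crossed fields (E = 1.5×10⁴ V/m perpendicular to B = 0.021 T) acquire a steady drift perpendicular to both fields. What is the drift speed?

v_d ≈ 7.1×10⁵ m/s

The E×B drift speed is v_d = E/B.
v_d = 1.5×10⁴/0.021 = 7.1×10⁵ m/s.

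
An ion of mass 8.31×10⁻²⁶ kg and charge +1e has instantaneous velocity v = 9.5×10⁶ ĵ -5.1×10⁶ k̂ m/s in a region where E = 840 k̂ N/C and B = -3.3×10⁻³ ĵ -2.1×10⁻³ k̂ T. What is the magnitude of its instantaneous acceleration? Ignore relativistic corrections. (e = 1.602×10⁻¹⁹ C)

|a| ≈ 7.09×10¹⁰ m/s²

v×B = (-3.68×10⁴, 0, 0) N/C.
E + v×B = (-3.68×10⁴, 0, 840) N/C.
F = q(E + v×B) = (1.602×10⁻¹⁹ C)·(-3.68×10⁴, 0, 840) = (-5.89×10⁻¹⁵, 0, 1.35×10⁻¹⁶) N.
|a| = |F|/m = 5.894×10⁻¹⁵/8.31×10⁻²⁶ ≈ 7.09×10¹⁰ m/s².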